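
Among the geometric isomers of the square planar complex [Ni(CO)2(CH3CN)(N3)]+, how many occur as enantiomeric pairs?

A square has two trans pairs of vertices; adjacent vertices are cis.
Working through the distinct placements yields 2 geometric isomers: CO cis; CO trans.
Each arrangement has an internal mirror plane or centre of symmetry, so none is chiral.

0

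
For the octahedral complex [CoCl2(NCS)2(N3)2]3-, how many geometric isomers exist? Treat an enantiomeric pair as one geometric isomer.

The six octahedral sites form three mutually perpendicular trans pairs.
Working through the distinct placements yields 5 geometric isomers: Cl trans, NCS trans, N3 trans; Cl trans, NCS cis, N3 cis; Cl cis, NCS trans, N3 cis; Cl cis, NCS cis, N3 cis (chiral); Cl cis, NCS cis, N3 trans.

5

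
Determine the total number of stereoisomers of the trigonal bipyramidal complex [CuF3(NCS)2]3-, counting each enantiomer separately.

3

A trigonal bipyramid has two axial and three equatorial sites, which are chemically inequivalent.
Systematic placement gives 3 geometric isomers: NCS both equatorial; NCS one axial, one equatorial; NCS both axial.
Each arrangement has an internal mirror plane or centre of symmetry, so none is chiral.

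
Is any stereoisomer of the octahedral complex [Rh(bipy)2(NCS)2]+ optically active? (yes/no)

yes

In an octahedral complex each vertex has one trans partner and four cis neighbours.
Each bipy is bidentate and must span two cis positions.
Working through the distinct placements yields 2 geometric isomers: NCS trans; NCS cis (chiral).
One of these lacks any improper symmetry element and so occurs as an enantiomeric pair, giving 2 + 1 = 3 stereoisomers in total.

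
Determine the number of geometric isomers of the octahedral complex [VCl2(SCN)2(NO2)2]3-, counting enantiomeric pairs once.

In an octahedral complex each vertex has one trans partner and four cis neighbours.
Systematic placement gives 5 geometric isomers: Cl trans, SCN trans, NO2 trans; Cl trans, SCN cis, NO2 cis; Cl cis, SCN trans, NO2 cis; Cl cis, SCN cis, NO2 cis (chiral); Cl cis, SCN cis, NO2 trans.

5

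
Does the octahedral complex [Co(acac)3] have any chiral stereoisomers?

yes

The six octahedral sites form three mutually perpendicular trans pairs.
Each acac is bidentate and must span two cis positions.
Only one geometric arrangement is possible; it has no improper symmetry element, so it exists as a pair of enantiomers (2 stereoisomers).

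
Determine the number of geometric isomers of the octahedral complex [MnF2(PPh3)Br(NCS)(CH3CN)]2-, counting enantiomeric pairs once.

9

An octahedron has six vertices in three trans pairs; every non-trans pair is cis.
Placing the ligands in turn and identifying arrangements related by rotation or reflection leaves 9 distinct geometric isomers.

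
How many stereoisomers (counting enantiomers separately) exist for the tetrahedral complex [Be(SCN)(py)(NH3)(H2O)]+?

All four vertices of a tetrahedron are equivalent and mutually adjacent, so cis/trans isomerism cannot arise.
Only one geometric arrangement is possible; it has no improper symmetry element, so it exists as a pair of enantiomers (2 stereoisomers).

2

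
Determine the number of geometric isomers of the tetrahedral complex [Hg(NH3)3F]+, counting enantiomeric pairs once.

1

In a tetrahedral complex all four positions are equivalent and every pair of ligands is adjacent — there is no cis/trans distinction.
Only one geometric arrangement is possible.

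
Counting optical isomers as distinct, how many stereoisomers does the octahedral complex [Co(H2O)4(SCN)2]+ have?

The six octahedral sites form three mutually perpendicular trans pairs.
Working through the distinct placements yields 2 geometric isomers: SCN trans; SCN cis.
Each arrangement has an internal mirror plane or centre of symmetry, so none is chiral.

2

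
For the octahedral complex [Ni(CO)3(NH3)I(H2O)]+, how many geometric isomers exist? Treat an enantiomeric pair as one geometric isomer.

In an octahedral complex each vertex has one trans partner and four cis neighbours.
Systematic placement gives 4 geometric isomers: CO mer (3 arrangements); CO fac (chiral).

4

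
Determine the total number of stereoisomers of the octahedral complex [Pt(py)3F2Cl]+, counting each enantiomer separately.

3

In an octahedral complex each vertex has one trans partner and four cis neighbours.
There are 3 geometric isomers: py mer, F cis; py mer, F trans; py fac, F cis.
Each arrangement has an internal mirror plane or centre of symmetry, so none is chiral.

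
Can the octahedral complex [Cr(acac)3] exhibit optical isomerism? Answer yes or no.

yes

In an octahedral complex each vertex has one trans partner and four cis neighbours.
Each acac is bidentate and must span two cis positions.
Only one geometric arrangement is possible; it has no improper symmetry element, so it exists as a pair of enantiomers (2 stereoisomers).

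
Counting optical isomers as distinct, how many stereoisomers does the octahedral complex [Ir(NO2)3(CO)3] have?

Systematic placement gives 2 geometric isomers: NO2 mer; NO2 fac.
Each arrangement has an internal mirror plane or centre of symmetry, so none is chiral.

2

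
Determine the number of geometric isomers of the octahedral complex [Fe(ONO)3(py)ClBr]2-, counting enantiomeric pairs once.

4

The six octahedral sites form three mutually perpendicular trans pairs.
Working through the distinct placements yields 4 geometric isomers: ONO mer (3 arrangements); ONO fac (chiral).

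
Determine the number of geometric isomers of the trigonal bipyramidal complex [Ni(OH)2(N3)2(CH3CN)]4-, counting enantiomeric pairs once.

In a trigonal bipyramid the two axial positions differ from the three equatorial ones.
Exhaustive case analysis gives 5 geometric isomers.

5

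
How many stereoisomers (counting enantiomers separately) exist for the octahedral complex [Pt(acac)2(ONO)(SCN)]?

3

Each acac is bidentate and must span two cis positions.
The distinct arrangements are (2 in all): ONO and SCN mutually trans; ONO and SCN mutually cis (chiral).
One of these lacks any improper symmetry element and so occurs as an enantiomeric pair, giving 2 + 1 = 3 stereoisomers in total.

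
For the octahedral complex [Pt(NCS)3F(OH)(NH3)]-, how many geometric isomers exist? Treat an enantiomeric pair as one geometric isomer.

4

There are 4 geometric isomers: NCS mer (3 arrangements); NCS fac (chiral).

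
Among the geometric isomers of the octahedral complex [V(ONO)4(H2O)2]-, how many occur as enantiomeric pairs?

0

An octahedron has six vertices in three trans pairs; every non-trans pair is cis.
Systematic placement gives 2 geometric isomers: H2O trans; H2O cis.
Each arrangement has an internal mirror plane or centre of symmetry, so none is chiral.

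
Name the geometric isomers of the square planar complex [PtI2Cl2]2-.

cis and trans

Working through the distinct placements yields 2 geometric isomers: I cis; I trans.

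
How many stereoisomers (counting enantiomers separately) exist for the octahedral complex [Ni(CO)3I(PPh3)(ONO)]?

5

There are 4 geometric isomers: CO mer (3 arrangements); CO fac (chiral).
One of these lacks any improper symmetry element and so occurs as an enantiomeric pair, giving 4 + 1 = 5 stereoisomers in total.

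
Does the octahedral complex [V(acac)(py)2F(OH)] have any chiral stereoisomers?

Each acac is bidentate and must span two cis positions.
There are 4 geometric isomers: py cis (3 arrangements, 2 chiral); py trans.
Of these, 2 lack any improper symmetry element and so occur as enantiomeric pairs, giving 4 + 2 = 6 stereoisomers in total.

yes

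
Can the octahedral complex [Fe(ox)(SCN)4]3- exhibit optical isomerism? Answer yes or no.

An octahedron has six vertices in three trans pairs; every non-trans pair is cis.
Each ox is bidentate and must span two cis positions.
Only one geometric arrangement is possible.

no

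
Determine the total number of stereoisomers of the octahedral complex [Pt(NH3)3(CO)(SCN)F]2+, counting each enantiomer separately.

The six octahedral sites form three mutually perpendicular trans pairs.
Working through the distinct placements yields 4 geometric isomers: NH3 mer (3 arrangements); NH3 fac (chiral).
One of these lacks any improper symmetry element and so occurs as an enantiomeric pair, giving 4 + 1 = 5 stereoisomers in total.

5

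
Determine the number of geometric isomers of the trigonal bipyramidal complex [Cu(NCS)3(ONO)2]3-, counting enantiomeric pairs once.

3

In a trigonal bipyramid the two axial positions differ from the three equatorial ones.
Working through the distinct placements yields 3 geometric isomers: ONO both equatorial; ONO one axial, one equatorial; ONO both axial.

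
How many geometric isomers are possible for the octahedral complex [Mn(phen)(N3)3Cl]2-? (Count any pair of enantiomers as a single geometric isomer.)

2

In an octahedral complex each vertex has one trans partner and four cis neighbours.
Each phen is bidentate and must span two cis positions.
Systematic placement gives 2 geometric isomers: N3 fac; N3 mer.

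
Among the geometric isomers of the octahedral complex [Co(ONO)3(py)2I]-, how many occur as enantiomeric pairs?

0

An octahedron has six vertices in three trans pairs; every non-trans pair is cis.
Systematic placement gives 3 geometric isomers: ONO mer, py trans; ONO fac, py cis; ONO mer, py cis.
Each arrangement has an internal mirror plane or centre of symmetry, so none is chiral.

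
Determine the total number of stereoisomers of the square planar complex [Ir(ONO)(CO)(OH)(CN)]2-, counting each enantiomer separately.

Working through the distinct placements yields 3 geometric isomers: (CN/OH trans, CO/ONO trans); (CN/ONO trans, CO/OH trans); (CN/CO trans, OH/ONO trans).
Each arrangement has an internal mirror plane or centre of symmetry, so none is chiral.

3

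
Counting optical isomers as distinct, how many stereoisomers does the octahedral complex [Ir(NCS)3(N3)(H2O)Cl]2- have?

In an octahedral complex each vertex has one trans partner and four cis neighbours.
Working through the distinct placements yields 4 geometric isomers: NCS mer (3 arrangements); NCS fac (chiral).
One of these lacks any improper symmetry element and so occurs as an enantiomeric pair, giving 4 + 1 = 5 stereoisomers in total.

5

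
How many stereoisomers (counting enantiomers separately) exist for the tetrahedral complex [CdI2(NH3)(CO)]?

All four vertices of a tetrahedron are equivalent and mutually adjacent, so cis/trans isomerism cannot arise.
Only one geometric arrangement is possible.

1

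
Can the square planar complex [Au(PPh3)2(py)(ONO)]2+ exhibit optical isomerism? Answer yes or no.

no

In a square planar complex each vertex has one trans partner and two cis neighbours.
The distinct arrangements are (2 in all): PPh3 cis; PPh3 trans.
Each arrangement has an internal mirror plane or centre of symmetry, so none is chiral.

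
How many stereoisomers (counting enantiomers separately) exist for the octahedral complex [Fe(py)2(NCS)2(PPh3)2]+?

An octahedron has six vertices in three trans pairs; every non-trans pair is cis.
Systematic placement gives 5 geometric isomers: py trans, NCS trans, PPh3 trans; py cis, NCS trans, PPh3 cis; py trans, NCS cis, PPh3 cis; py cis, NCS cis, PPh3 cis (chiral); py cis, NCS cis, PPh3 trans.
One of these lacks any improper symmetry element and so occurs as an enantiomeric pair, giving 5 + 1 = 6 stereoisomers in total.

6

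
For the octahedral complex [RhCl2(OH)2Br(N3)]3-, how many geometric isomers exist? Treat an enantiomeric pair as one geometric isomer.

In an octahedral complex each vertex has one trans partner and four cis neighbours.
There are 6 geometric isomers: Cl cis, OH trans; Cl cis, OH cis (3 arrangements, 2 chiral); Cl trans, OH trans; Cl trans, OH cis.

6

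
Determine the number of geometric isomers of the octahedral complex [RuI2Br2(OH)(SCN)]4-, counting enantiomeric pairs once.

In an octahedral complex each vertex has one trans partner and four cis neighbours.
Systematic placement gives 6 geometric isomers: I trans, Br trans; I cis, Br trans; I cis, Br cis (3 arrangements, 2 chiral); I trans, Br cis.

6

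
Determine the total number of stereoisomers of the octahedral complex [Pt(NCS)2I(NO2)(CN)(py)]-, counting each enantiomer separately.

Systematic enumeration (placing each ligand type in turn and discarding arrangements equivalent by rotation or reflection) gives 9 geometric isomers.
Of these, 6 lack any improper symmetry element and so occur as enantiomeric pairs, giving 9 + 6 = 15 stereoisomers in total.

15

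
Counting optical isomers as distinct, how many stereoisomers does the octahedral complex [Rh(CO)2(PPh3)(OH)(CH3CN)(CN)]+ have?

An octahedron has six vertices in three trans pairs; every non-trans pair is cis.
Placing the ligands in turn and identifying arrangements related by rotation or reflection leaves 9 distinct geometric isomers.
Of these, 6 lack any improper symmetry element and so occur as enantiomeric pairs, giving 9 + 6 = 15 stereoisomers in total.

15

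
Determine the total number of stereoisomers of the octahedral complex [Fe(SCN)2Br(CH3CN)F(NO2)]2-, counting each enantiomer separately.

In an octahedral complex each vertex has one trans partner and four cis neighbours.
Exhaustive case analysis gives 9 geometric isomers.
Of these, 6 lack any improper symmetry element and so occur as enantiomeric pairs, giving 9 + 6 = 15 stereoisomers in total.

15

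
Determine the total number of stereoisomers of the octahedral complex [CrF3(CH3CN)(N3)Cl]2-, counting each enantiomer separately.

Working through the distinct placements yields 4 geometric isomers: F mer (3 arrangements); F fac (chiral).
One of these lacks any improper symmetry element and so occurs as an enantiomeric pair, giving 4 + 1 = 5 stereoisomers in total.

5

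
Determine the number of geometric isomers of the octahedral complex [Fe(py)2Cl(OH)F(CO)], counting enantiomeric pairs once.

9

Exhaustive case analysis gives 9 geometric isomers.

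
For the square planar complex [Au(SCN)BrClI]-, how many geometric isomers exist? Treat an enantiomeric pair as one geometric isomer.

In a square planar complex each vertex has one trans partner and two cis neighbours.
Systematic placement gives 3 geometric isomers: (Br/I trans, Cl/SCN trans); (Br/SCN trans, Cl/I trans); (Br/Cl trans, I/SCN trans).

3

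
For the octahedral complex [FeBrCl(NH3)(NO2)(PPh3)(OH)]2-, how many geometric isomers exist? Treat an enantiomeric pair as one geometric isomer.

15

In an octahedral complex each vertex has one trans partner and four cis neighbours.
Placing the ligands in turn and identifying arrangements related by rotation or reflection leaves 15 distinct geometric isomers.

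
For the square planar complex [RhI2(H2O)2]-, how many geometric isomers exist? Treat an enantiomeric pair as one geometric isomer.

The distinct arrangements are (2 in all): I cis; I trans.

2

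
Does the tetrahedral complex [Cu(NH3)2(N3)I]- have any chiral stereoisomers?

no

In a tetrahedral complex all four positions are equivalent and every pair of ligands is adjacent — there is no cis/trans distinction.
Only one geometric arrangement is possible.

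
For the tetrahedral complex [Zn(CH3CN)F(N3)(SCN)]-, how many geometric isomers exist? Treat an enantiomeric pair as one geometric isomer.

1

Only one geometric arrangement is possible; it has no improper symmetry element, so it exists as a pair of enantiomers (2 stereoisomers).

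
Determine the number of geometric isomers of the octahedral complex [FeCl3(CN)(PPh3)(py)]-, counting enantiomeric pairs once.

4

In an octahedral complex each vertex has one trans partner and four cis neighbours.
Working through the distinct placements yields 4 geometric isomers: Cl mer (3 arrangements); Cl fac (chiral).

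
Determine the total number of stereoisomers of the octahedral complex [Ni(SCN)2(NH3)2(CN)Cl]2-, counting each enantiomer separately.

8

Working through the distinct placements yields 6 geometric isomers: SCN trans, NH3 trans; SCN cis, NH3 cis (3 arrangements, 2 chiral); SCN trans, NH3 cis; SCN cis, NH3 trans.
Of these, 2 lack any improper symmetry element and so occur as enantiomeric pairs, giving 6 + 2 = 8 stereoisomers in total.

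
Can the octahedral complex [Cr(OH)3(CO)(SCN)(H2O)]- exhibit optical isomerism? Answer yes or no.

An octahedron has six vertices in three trans pairs; every non-trans pair is cis.
There are 4 geometric isomers: OH mer (3 arrangements); OH fac (chiral).
One of these lacks any improper symmetry element and so occurs as an enantiomeric pair, giving 4 + 1 = 5 stereoisomers in total.

yes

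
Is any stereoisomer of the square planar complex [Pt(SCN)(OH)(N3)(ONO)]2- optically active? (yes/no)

no

A square has two trans pairs of vertices; adjacent vertices are cis.
Working through the distinct placements yields 3 geometric isomers: (N3/ONO trans, OH/SCN trans); (N3/SCN trans, OH/ONO trans); (N3/OH trans, ONO/SCN trans).
Each arrangement has an internal mirror plane or centre of symmetry, so none is chiral.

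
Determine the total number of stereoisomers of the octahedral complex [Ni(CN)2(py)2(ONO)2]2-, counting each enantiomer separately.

6

Working through the distinct placements yields 5 geometric isomers: CN trans, py trans, ONO trans; CN trans, py cis, ONO cis; CN cis, py trans, ONO cis; CN cis, py cis, ONO cis (chiral); CN cis, py cis, ONO trans.
One of these lacks any improper symmetry element and so occurs as an enantiomeric pair, giving 5 + 1 = 6 stereoisomers in total.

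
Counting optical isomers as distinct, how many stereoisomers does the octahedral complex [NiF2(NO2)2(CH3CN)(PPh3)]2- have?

8

The six octahedral sites form three mutually perpendicular trans pairs.
Working through the distinct placements yields 6 geometric isomers: F cis, NO2 cis (3 arrangements, 2 chiral); F cis, NO2 trans; F trans, NO2 cis; F trans, NO2 trans.
Of these, 2 lack any improper symmetry element and so occur as enantiomeric pairs, giving 6 + 2 = 8 stereoisomers in total.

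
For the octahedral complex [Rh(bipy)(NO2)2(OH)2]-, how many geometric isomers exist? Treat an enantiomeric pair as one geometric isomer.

3

In an octahedral complex each vertex has one trans partner and four cis neighbours.
Each bipy is bidentate and must span two cis positions.
Systematic placement gives 3 geometric isomers: NO2 trans, OH cis; NO2 cis, OH cis (chiral); NO2 cis, OH trans.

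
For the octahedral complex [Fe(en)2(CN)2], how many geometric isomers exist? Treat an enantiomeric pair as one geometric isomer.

2

An octahedron has six vertices in three trans pairs; every non-trans pair is cis.
Each en is bidentate and must span two cis positions.
Working through the distinct placements yields 2 geometric isomers: CN trans; CN cis (chiral).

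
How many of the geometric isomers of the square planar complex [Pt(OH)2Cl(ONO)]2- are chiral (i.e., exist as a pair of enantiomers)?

A square has two trans pairs of vertices; adjacent vertices are cis.
There are 2 geometric isomers: OH cis; OH trans.
Each arrangement has an internal mirror plane or centre of symmetry, so none is chiral.

0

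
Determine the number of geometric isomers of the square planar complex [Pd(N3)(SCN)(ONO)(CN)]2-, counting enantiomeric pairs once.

3

Systematic placement gives 3 geometric isomers: (CN/ONO trans, N3/SCN trans); (CN/SCN trans, N3/ONO trans); (CN/N3 trans, ONO/SCN trans).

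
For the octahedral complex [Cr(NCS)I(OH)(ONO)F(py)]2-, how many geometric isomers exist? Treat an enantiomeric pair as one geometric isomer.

15

The six octahedral sites form three mutually perpendicular trans pairs.
Exhaustive case analysis gives 15 geometric isomers.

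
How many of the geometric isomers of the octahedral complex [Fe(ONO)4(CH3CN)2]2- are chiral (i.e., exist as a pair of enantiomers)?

An octahedron has six vertices in three trans pairs; every non-trans pair is cis.
Systematic placement gives 2 geometric isomers: CH3CN trans; CH3CN cis.
Each arrangement has an internal mirror plane or centre of symmetry, so none is chiral.

0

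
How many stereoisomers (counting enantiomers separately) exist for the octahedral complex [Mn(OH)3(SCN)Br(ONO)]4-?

5

Working through the distinct placements yields 4 geometric isomers: OH mer (3 arrangements); OH fac (chiral).
One of these lacks any improper symmetry element and so occurs as an enantiomeric pair, giving 4 + 1 = 5 stereoisomers in total.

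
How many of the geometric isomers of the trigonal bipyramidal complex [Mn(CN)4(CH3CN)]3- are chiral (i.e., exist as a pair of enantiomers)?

0

The distinct arrangements are (2 in all): CH3CN axial; CH3CN equatorial.
Each arrangement has an internal mirror plane or centre of symmetry, so none is chiral.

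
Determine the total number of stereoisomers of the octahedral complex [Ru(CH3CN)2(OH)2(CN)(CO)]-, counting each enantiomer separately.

8

The six octahedral sites form three mutually perpendicular trans pairs.
The distinct arrangements are (6 in all): CH3CN trans, OH trans; CH3CN trans, OH cis; CH3CN cis, OH trans; CH3CN cis, OH cis (3 arrangements, 2 chiral).
Of these, 2 lack any improper symmetry element and so occur as enantiomeric pairs, giving 6 + 2 = 8 stereoisomers in total.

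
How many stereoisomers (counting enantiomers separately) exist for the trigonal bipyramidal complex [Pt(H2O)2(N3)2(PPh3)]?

A trigonal bipyramid has two axial and three equatorial sites, which are chemically inequivalent.
Placing the ligands in turn and identifying arrangements related by rotation or reflection leaves 5 distinct geometric isomers.
One of these lacks any improper symmetry element and so occurs as an enantiomeric pair, giving 5 + 1 = 6 stereoisomers in total.

6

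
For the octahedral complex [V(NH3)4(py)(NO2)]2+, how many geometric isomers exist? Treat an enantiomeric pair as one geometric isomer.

There are 2 geometric isomers: py and NO2 mutually trans; py and NO2 mutually cis.

2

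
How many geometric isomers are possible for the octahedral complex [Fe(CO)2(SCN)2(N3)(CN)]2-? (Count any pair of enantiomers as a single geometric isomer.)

In an octahedral complex each vertex has one trans partner and four cis neighbours.
Working through the distinct placements yields 6 geometric isomers: CO cis, SCN trans; CO cis, SCN cis (3 arrangements, 2 chiral); CO trans, SCN trans; CO trans, SCN cis.

6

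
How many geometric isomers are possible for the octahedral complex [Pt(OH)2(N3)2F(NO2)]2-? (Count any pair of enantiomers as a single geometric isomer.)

In an octahedral complex each vertex has one trans partner and four cis neighbours.
The distinct arrangements are (6 in all): OH trans, N3 cis; OH cis, N3 cis (3 arrangements, 2 chiral); OH trans, N3 trans; OH cis, N3 trans.

6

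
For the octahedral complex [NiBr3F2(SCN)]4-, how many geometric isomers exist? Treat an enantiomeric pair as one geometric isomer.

3

The six octahedral sites form three mutually perpendicular trans pairs.
Systematic placement gives 3 geometric isomers: Br mer, F cis; Br mer, F trans; Br fac, F cis.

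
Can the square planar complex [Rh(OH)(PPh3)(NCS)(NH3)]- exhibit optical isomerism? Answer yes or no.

no

Working through the distinct placements yields 3 geometric isomers: (NCS/OH trans, NH3/PPh3 trans); (NCS/PPh3 trans, NH3/OH trans); (NCS/NH3 trans, OH/PPh3 trans).
Each arrangement has an internal mirror plane or centre of symmetry, so none is chiral.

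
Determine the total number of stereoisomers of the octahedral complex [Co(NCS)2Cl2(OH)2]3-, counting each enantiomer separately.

The distinct arrangements are (5 in all): NCS trans, Cl trans, OH trans; NCS cis, Cl trans, OH cis; NCS cis, Cl cis, OH trans; NCS cis, Cl cis, OH cis (chiral); NCS trans, Cl cis, OH cis.
One of these lacks any improper symmetry element and so occurs as an enantiomeric pair, giving 5 + 1 = 6 stereoisomers in total.

6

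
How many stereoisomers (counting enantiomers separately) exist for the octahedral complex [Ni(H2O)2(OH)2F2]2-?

6

An octahedron has six vertices in three trans pairs; every non-trans pair is cis.
The distinct arrangements are (5 in all): H2O trans, OH trans, F trans; H2O cis, OH cis, F trans; H2O cis, OH trans, F cis; H2O cis, OH cis, F cis (chiral); H2O trans, OH cis, F cis.
One of these lacks any improper symmetry element and so occurs as an enantiomeric pair, giving 5 + 1 = 6 stereoisomers in total.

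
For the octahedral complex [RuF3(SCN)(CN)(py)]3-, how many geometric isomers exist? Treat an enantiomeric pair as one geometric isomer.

An octahedron has six vertices in three trans pairs; every non-trans pair is cis.
Working through the distinct placements yields 4 geometric isomers: F mer (3 arrangements); F fac (chiral).

4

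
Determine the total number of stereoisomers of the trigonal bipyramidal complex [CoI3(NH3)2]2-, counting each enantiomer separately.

A trigonal bipyramid has two axial and three equatorial sites, which are chemically inequivalent.
There are 3 geometric isomers: NH3 both equatorial; NH3 one axial, one equatorial; NH3 both axial.
Each arrangement has an internal mirror plane or centre of symmetry, so none is chiral.

3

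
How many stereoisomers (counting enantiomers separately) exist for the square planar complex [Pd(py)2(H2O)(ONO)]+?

2

Systematic placement gives 2 geometric isomers: py cis; py trans.
Each arrangement has an internal mirror plane or centre of symmetry, so none is chiral.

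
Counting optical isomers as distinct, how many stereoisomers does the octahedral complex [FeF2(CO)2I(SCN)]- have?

8

In an octahedral complex each vertex has one trans partner and four cis neighbours.
Systematic placement gives 6 geometric isomers: F trans, CO trans; F cis, CO trans; F cis, CO cis (3 arrangements, 2 chiral); F trans, CO cis.
Of these, 2 lack any improper symmetry element and so occur as enantiomeric pairs, giving 6 + 2 = 8 stereoisomers in total.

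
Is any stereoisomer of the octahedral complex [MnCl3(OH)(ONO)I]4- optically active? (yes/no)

yes

The six octahedral sites form three mutually perpendicular trans pairs.
The distinct arrangements are (4 in all): Cl mer (3 arrangements); Cl fac (chiral).
One of these lacks any improper symmetry element and so occurs as an enantiomeric pair, giving 4 + 1 = 5 stereoisomers in total.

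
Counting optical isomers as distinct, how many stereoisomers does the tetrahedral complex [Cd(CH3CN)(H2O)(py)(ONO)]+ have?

2

Only one geometric arrangement is possible; it has no improper symmetry element, so it exists as a pair of enantiomers (2 stereoisomers).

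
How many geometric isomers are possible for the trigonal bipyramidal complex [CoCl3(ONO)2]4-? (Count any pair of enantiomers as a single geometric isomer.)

3

A trigonal bipyramid has two axial and three equatorial sites, which are chemically inequivalent.
There are 3 geometric isomers: ONO both equatorial; ONO one axial, one equatorial; ONO both axial.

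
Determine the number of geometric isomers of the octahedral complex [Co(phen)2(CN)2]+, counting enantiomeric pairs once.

The six octahedral sites form three mutually perpendicular trans pairs.
Each phen is bidentate and must span two cis positions.
There are 2 geometric isomers: CN trans; CN cis (chiral).

2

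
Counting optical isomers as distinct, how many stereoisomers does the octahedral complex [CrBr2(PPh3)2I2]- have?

6

There are 5 geometric isomers: Br trans, PPh3 trans, I trans; Br trans, PPh3 cis, I cis; Br cis, PPh3 trans, I cis; Br cis, PPh3 cis, I cis (chiral); Br cis, PPh3 cis, I trans.
One of these lacks any improper symmetry element and so occurs as an enantiomeric pair, giving 5 + 1 = 6 stereoisomers in total.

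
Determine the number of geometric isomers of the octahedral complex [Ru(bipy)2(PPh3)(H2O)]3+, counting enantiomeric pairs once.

Each bipy is bidentate and must span two cis positions.
Working through the distinct placements yields 2 geometric isomers: PPh3 and H2O mutually trans; PPh3 and H2O mutually cis (chiral).

2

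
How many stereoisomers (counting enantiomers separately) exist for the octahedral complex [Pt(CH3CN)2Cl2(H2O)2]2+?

6

Working through the distinct placements yields 5 geometric isomers: CH3CN trans, Cl trans, H2O trans; CH3CN trans, Cl cis, H2O cis; CH3CN cis, Cl cis, H2O trans; CH3CN cis, Cl cis, H2O cis (chiral); CH3CN cis, Cl trans, H2O cis.
One of these lacks any improper symmetry element and so occurs as an enantiomeric pair, giving 5 + 1 = 6 stereoisomers in total.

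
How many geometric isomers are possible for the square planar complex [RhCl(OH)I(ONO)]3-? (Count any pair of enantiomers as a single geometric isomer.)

3

A square has two trans pairs of vertices; adjacent vertices are cis.
The distinct arrangements are (3 in all): (Cl/OH trans, I/ONO trans); (Cl/ONO trans, I/OH trans); (Cl/I trans, OH/ONO trans).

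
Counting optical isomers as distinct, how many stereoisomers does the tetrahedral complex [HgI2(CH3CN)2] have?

Only one geometric arrangement is possible.

1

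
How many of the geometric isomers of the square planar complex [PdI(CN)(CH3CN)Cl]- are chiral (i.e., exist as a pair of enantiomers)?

A square has two trans pairs of vertices; adjacent vertices are cis.
Working through the distinct placements yields 3 geometric isomers: (CH3CN/Cl trans, CN/I trans); (CH3CN/I trans, CN/Cl trans); (CH3CN/CN trans, Cl/I trans).
Each arrangement has an internal mirror plane or centre of symmetry, so none is chiral.

0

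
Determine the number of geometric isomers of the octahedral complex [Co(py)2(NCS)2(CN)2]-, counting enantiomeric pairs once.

The six octahedral sites form three mutually perpendicular trans pairs.
Working through the distinct placements yields 5 geometric isomers: py trans, NCS trans, CN trans; py cis, NCS cis, CN trans; py trans, NCS cis, CN cis; py cis, NCS cis, CN cis (chiral); py cis, NCS trans, CN cis.

5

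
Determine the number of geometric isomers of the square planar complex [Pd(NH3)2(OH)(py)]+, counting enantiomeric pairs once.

2

A square has two trans pairs of vertices; adjacent vertices are cis.
Systematic placement gives 2 geometric isomers: NH3 cis; NH3 trans.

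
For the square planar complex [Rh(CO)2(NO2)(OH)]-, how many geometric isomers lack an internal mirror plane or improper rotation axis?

0

A square has two trans pairs of vertices; adjacent vertices are cis.
There are 2 geometric isomers: CO cis; CO trans.
Each arrangement has an internal mirror plane or centre of symmetry, so none is chiral.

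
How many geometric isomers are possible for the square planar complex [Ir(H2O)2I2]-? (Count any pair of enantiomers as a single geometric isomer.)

2

A square has two trans pairs of vertices; adjacent vertices are cis.
Working through the distinct placements yields 2 geometric isomers: H2O cis; H2O trans.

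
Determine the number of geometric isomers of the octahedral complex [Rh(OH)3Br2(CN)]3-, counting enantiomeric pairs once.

An octahedron has six vertices in three trans pairs; every non-trans pair is cis.
Systematic placement gives 3 geometric isomers: OH mer, Br trans; OH mer, Br cis; OH fac, Br cis.

3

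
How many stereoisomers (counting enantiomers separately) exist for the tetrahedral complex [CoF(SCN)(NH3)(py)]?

In a tetrahedral complex all four positions are equivalent and every pair of ligands is adjacent — there is no cis/trans distinction.
Only one geometric arrangement is possible; it has no improper symmetry element, so it exists as a pair of enantiomers (2 stereoisomers).

2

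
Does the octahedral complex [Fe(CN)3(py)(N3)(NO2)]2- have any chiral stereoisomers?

Systematic placement gives 4 geometric isomers: CN mer (3 arrangements); CN fac (chiral).
One of these lacks any improper symmetry element and so occurs as an enantiomeric pair, giving 4 + 1 = 5 stereoisomers in total.

yes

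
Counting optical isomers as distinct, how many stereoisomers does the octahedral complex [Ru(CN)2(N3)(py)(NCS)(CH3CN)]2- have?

In an octahedral complex each vertex has one trans partner and four cis neighbours.
Placing the ligands in turn and identifying arrangements related by rotation or reflection leaves 9 distinct geometric isomers.
Of these, 6 lack any improper symmetry element and so occur as enantiomeric pairs, giving 9 + 6 = 15 stereoisomers in total.

15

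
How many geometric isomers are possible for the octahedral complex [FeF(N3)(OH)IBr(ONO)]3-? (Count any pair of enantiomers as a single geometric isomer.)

15

The six octahedral sites form three mutually perpendicular trans pairs.
Placing the ligands in turn and identifying arrangements related by rotation or reflection leaves 15 distinct geometric isomers.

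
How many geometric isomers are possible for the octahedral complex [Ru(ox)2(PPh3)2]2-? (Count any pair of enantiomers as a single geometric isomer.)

In an octahedral complex each vertex has one trans partner and four cis neighbours.
Each ox is bidentate and must span two cis positions.
Systematic placement gives 2 geometric isomers: PPh3 trans; PPh3 cis (chiral).

2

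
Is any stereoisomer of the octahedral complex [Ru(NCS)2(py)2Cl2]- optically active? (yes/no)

There are 5 geometric isomers: NCS trans, py trans, Cl trans; NCS cis, py cis, Cl trans; NCS cis, py trans, Cl cis; NCS cis, py cis, Cl cis (chiral); NCS trans, py cis, Cl cis.
One of these lacks any improper symmetry element and so occurs as an enantiomeric pair, giving 5 + 1 = 6 stereoisomers in total.

yes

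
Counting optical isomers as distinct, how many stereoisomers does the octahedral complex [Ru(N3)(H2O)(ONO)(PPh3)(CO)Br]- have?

Systematic enumeration (placing each ligand type in turn and discarding arrangements equivalent by rotation or reflection) gives 15 geometric isomers.
Of these, 15 lack any improper symmetry element and so occur as enantiomeric pairs, giving 15 + 15 = 30 stereoisomers in total.

30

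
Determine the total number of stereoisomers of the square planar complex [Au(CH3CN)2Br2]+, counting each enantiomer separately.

In a square planar complex each vertex has one trans partner and two cis neighbours.
The distinct arrangements are (2 in all): CH3CN cis; CH3CN trans.
Each arrangement has an internal mirror plane or centre of symmetry, so none is chiral.

2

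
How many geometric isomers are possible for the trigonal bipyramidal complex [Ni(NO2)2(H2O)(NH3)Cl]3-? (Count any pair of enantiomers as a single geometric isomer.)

Placing the ligands in turn and identifying arrangements related by rotation or reflection leaves 7 distinct geometric isomers.

7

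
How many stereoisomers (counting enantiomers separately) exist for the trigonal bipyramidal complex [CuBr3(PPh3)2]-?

In a trigonal bipyramid the two axial positions differ from the three equatorial ones.
There are 3 geometric isomers: PPh3 both equatorial; PPh3 one axial, one equatorial; PPh3 both axial.
Each arrangement has an internal mirror plane or centre of symmetry, so none is chiral.

3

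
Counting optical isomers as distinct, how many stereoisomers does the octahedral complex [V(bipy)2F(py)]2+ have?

Each bipy is bidentate and must span two cis positions.
Working through the distinct placements yields 2 geometric isomers: F and py mutually cis (chiral); F and py mutually trans.
One of these lacks any improper symmetry element and so occurs as an enantiomeric pair, giving 2 + 1 = 3 stereoisomers in total.

3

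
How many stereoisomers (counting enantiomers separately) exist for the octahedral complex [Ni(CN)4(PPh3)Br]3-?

In an octahedral complex each vertex has one trans partner and four cis neighbours.
There are 2 geometric isomers: PPh3 and Br mutually cis; PPh3 and Br mutually trans.
Each arrangement has an internal mirror plane or centre of symmetry, so none is chiral.

2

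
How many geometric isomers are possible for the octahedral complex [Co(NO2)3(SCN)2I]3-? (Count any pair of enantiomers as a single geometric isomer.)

3

Systematic placement gives 3 geometric isomers: NO2 mer, SCN trans; NO2 fac, SCN cis; NO2 mer, SCN cis.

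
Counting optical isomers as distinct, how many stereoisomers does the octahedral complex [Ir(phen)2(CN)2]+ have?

3

In an octahedral complex each vertex has one trans partner and four cis neighbours.
Each phen is bidentate and must span two cis positions.
There are 2 geometric isomers: CN trans; CN cis (chiral).
One of these lacks any improper symmetry element and so occurs as an enantiomeric pair, giving 2 + 1 = 3 stereoisomers in total.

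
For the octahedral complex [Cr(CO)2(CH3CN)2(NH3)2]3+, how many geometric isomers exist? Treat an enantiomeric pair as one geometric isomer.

The six octahedral sites form three mutually perpendicular trans pairs.
Systematic placement gives 5 geometric isomers: CO trans, CH3CN trans, NH3 trans; CO cis, CH3CN trans, NH3 cis; CO cis, CH3CN cis, NH3 trans; CO cis, CH3CN cis, NH3 cis (chiral); CO trans, CH3CN cis, NH3 cis.

5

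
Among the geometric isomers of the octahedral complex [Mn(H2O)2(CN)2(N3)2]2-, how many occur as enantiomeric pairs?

Working through the distinct placements yields 5 geometric isomers: H2O trans, CN trans, N3 trans; H2O cis, CN trans, N3 cis; H2O cis, CN cis, N3 trans; H2O cis, CN cis, N3 cis (chiral); H2O trans, CN cis, N3 cis.
One of these lacks any improper symmetry element and so occurs as an enantiomeric pair, giving 5 + 1 = 6 stereoisomers in total.

1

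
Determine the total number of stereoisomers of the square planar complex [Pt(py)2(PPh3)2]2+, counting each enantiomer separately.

A square has two trans pairs of vertices; adjacent vertices are cis.
There are 2 geometric isomers: py cis; py trans.
Each arrangement has an internal mirror plane or centre of symmetry, so none is chiral.

2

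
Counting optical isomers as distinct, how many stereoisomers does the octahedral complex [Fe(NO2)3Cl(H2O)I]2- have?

5

An octahedron has six vertices in three trans pairs; every non-trans pair is cis.
Working through the distinct placements yields 4 geometric isomers: NO2 mer (3 arrangements); NO2 fac (chiral).
One of these lacks any improper symmetry element and so occurs as an enantiomeric pair, giving 4 + 1 = 5 stereoisomers in total.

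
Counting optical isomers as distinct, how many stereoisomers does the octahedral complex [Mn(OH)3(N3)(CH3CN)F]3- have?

Working through the distinct placements yields 4 geometric isomers: OH mer (3 arrangements); OH fac (chiral).
One of these lacks any improper symmetry element and so occurs as an enantiomeric pair, giving 4 + 1 = 5 stereoisomers in total.

5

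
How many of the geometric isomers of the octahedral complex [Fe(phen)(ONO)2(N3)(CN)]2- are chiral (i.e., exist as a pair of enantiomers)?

2

Each phen is bidentate and must span two cis positions.
The distinct arrangements are (4 in all): ONO cis (3 arrangements, 2 chiral); ONO trans.
Of these, 2 lack any improper symmetry element and so occur as enantiomeric pairs, giving 4 + 2 = 6 stereoisomers in total.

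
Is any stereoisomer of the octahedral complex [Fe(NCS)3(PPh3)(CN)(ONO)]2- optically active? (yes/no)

The six octahedral sites form three mutually perpendicular trans pairs.
Working through the distinct placements yields 4 geometric isomers: NCS mer (3 arrangements); NCS fac (chiral).
One of these lacks any improper symmetry element and so occurs as an enantiomeric pair, giving 4 + 1 = 5 stereoisomers in total.

yes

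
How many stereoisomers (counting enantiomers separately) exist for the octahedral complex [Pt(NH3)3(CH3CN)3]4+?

The six octahedral sites form three mutually perpendicular trans pairs.
Working through the distinct placements yields 2 geometric isomers: NH3 mer; NH3 fac.
Each arrangement has an internal mirror plane or centre of symmetry, so none is chiral.

2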